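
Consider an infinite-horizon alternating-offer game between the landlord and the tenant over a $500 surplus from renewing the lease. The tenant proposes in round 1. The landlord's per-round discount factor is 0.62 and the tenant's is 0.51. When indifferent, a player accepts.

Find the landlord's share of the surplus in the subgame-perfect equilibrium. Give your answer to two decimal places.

In a stationary SPE each proposer offers the other exactly their discounted continuation value.
If the tenant keeps x when proposing and the landlord keeps y when proposing, then x = 500 − 0.62y and y = 500 − 0.51x.
Solving: x = 500(1 − 0.62) / (1 − 0.51·0.62) = 190 / 0.6838 ≈ 277.8590.
The landlord gets 500 − 277.8590 ≈ 222.1410.

222.14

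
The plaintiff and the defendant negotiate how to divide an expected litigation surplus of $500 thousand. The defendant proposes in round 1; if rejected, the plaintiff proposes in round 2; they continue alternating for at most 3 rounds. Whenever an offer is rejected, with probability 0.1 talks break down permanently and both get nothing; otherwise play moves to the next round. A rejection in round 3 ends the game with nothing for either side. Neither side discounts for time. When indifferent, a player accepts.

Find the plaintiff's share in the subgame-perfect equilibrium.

Round 3 (the defendant proposes): the plaintiff will accept anything ≥ 0, so the defendant offers 0 and keeps 500.
Round 2 (the plaintiff proposes): rejecting gives the defendant an expected 0.9 × 500 = 450. The plaintiff offers 450 and keeps 500 − 450 = 50.
Round 1 (the defendant proposes): rejecting gives the plaintiff an expected 0.9 × 50 = 45, so the defendant offers 45, keeping 455.

45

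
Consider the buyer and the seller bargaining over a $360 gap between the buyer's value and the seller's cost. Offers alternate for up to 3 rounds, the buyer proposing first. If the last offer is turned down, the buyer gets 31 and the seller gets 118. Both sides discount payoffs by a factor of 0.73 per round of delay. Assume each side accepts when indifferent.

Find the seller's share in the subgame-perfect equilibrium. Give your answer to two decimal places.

133.84

Round 3 (the buyer proposes): the seller gets 118 if talks fail, so the buyer offers 118 and keeps 242.
Round 2 (the seller proposes): the buyer can get 242 next round, worth 0.73 × 242 = 176.66 now. The seller offers 176.66 and keeps 360 − 176.66 = 183.34.
Round 1 (the buyer proposes): the seller can get 183.34 next round, worth 0.73 × 183.34 = 133.8382 now; the buyer offers that and keeps 226.1618.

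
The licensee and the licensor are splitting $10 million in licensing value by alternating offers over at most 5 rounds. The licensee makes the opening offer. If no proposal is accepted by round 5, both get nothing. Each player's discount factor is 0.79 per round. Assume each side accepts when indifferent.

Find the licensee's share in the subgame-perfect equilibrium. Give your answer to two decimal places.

7.31

Round 5 (the licensee proposes): the licensor will accept anything ≥ 0, so the licensee offers 0 and keeps 10.
Round 4 (the licensor proposes): the licensee can get 10 next round, worth 0.79 × 10 = 7.9 now; the licensor offers that and keeps 2.1.
Round 3 (the licensee proposes): the licensor can get 2.1 next round, worth 0.79 × 2.1 = 1.659 now; the licensee offers that and keeps 8.341.
Round 2 (the licensor proposes): the licensee can get 8.341 next round, worth 0.79 × 8.341 = 6.58939 now; the licensor offers that and keeps 3.41061.
Round 1 (the licensee proposes): the licensor can get 3.41061 next round, worth 0.79 × 3.41061 = 2.6943819 now. The licensee offers 2.6943819 and keeps 10 − 2.6943819 = 7.3056181.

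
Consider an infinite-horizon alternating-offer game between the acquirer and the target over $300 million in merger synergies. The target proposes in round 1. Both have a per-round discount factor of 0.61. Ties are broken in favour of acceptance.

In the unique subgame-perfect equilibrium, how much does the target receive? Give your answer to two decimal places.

Let x be the target's share when the target proposes and y be the acquirer's share when the acquirer proposes.
The acquirer accepts iff offered ≥ 0.61·y, so x = 300 − 0.61y. Symmetrically y = 300 − 0.61x.
Substituting: x = 300 − 0.61(300 − 0.61x), giving x(1 − 0.61·0.61) = 300(1 − 0.61).
So x = 300 × 0.39 / 0.6279 ≈ 186.3354, and the acquirer receives 300 − x ≈ 113.6646.

186.34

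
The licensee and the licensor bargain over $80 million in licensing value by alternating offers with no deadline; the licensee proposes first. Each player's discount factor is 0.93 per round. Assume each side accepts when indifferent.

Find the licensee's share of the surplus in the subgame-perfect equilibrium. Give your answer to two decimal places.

Let x be the licensee's share when the licensee proposes and y be the licensor's share when the licensor proposes.
The licensor accepts iff offered ≥ 0.93·y, so x = 80 − 0.93y. Symmetrically y = 80 − 0.93x.
Substituting: x = 80 − 0.93(80 − 0.93x), giving x(1 − 0.93·0.93) = 80(1 − 0.93).
So x = 80 × 0.07 / 0.1351 ≈ 41.4508, and the licensor receives 80 − x ≈ 38.5492.

41.45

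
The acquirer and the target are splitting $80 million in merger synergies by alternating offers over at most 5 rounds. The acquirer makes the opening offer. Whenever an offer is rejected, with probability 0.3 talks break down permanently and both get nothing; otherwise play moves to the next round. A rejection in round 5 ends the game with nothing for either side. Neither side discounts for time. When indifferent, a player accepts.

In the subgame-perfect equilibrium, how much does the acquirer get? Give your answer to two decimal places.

Round 5 (the acquirer proposes): rejection yields 0 for the target; the acquirer offers 0 and keeps 80.
Round 4 (the target proposes): rejecting gives the acquirer an expected 0.7 × 80 = 56; the target offers that and keeps 24.
Round 3 (the acquirer proposes): rejecting gives the target an expected 0.7 × 24 = 16.8; the acquirer offers that and keeps 63.2.
Round 2 (the target proposes): rejecting gives the acquirer an expected 0.7 × 63.2 = 44.24; the target offers that and keeps 35.76.
Round 1 (the acquirer proposes): rejecting gives the target an expected 0.7 × 35.76 = 25.032. The acquirer offers 25.032 and keeps 80 − 25.032 = 54.968.

54.97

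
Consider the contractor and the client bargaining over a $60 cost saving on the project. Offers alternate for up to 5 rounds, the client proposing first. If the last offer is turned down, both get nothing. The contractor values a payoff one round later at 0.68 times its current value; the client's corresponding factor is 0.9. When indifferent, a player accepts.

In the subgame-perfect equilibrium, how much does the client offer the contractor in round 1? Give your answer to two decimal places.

6.58

Round 5 (the client proposes): the contractor will accept anything ≥ 0, so the client offers 0 and keeps 60.
Round 4 (the contractor proposes): the client can get 60 next round, worth 0.9 × 60 = 54 now; the contractor offers that and keeps 6.
Round 3 (the client proposes): the contractor can get 6 next round, worth 0.68 × 6 = 4.08 now, so the client offers 4.08, keeping 55.92.
Round 2 (the contractor proposes): the client can get 55.92 next round, worth 0.9 × 55.92 = 50.328 now; the contractor offers that and keeps 9.672.
Round 1 (the client proposes): the contractor can get 9.672 next round, worth 0.68 × 9.672 = 6.57696 now, so the client offers 6.57696, keeping 53.42304.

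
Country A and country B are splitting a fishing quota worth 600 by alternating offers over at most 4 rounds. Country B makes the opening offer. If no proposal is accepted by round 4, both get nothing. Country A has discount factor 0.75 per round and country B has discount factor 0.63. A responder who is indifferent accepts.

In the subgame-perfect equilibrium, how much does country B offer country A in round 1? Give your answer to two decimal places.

By backward induction:
Round 4 (country A proposes): rejection yields 0 for country B; country A offers 0 and keeps 600.
Round 3 (country B proposes): country A can get 600 next round, worth 0.75 × 600 = 450 now; country B offers that and keeps 150.
Round 2 (country A proposes): country B can get 150 next round, worth 0.63 × 150 = 94.5 now; country A offers that and keeps 505.5.
Round 1 (country B proposes): country A can get 505.5 next round, worth 0.75 × 505.5 = 379.125 now; country B offers that and keeps 220.875.

379.13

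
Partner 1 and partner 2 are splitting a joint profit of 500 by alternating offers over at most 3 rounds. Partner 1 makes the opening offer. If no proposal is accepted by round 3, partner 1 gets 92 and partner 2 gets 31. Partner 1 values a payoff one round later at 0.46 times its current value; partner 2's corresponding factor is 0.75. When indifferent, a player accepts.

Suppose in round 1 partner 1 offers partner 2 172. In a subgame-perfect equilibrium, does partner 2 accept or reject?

Reject

Round 3 (partner 1 proposes): partner 2 gets 31 if talks fail, so partner 1 offers 31 and keeps 469.
Round 2 (partner 2 proposes): partner 1 can get 469 next round, worth 0.46 × 469 = 215.74 now. Partner 2 offers 215.74 and keeps 500 − 215.74 = 284.26.
So by rejecting in round 1, partner 2 gets 284.26 next round, worth 0.75 × 284.26 = 213.195 now.
Offer 172 < 213.195, so partner 2 rejects.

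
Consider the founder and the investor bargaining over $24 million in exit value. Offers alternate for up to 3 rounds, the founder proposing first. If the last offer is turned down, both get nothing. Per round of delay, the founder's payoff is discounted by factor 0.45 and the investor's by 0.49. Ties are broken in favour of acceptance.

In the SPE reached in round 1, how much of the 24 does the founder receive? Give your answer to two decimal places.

Round 3 (the founder proposes): rejection yields 0 for the investor; the founder offers 0 and keeps 24.
Round 2 (the investor proposes): the founder can get 24 next round, worth 0.45 × 24 = 10.8 now; the investor offers that and keeps 13.2.
Round 1 (the founder proposes): the investor can get 13.2 next round, worth 0.49 × 13.2 = 6.468 now, so the founder offers 6.468, keeping 17.532.

17.53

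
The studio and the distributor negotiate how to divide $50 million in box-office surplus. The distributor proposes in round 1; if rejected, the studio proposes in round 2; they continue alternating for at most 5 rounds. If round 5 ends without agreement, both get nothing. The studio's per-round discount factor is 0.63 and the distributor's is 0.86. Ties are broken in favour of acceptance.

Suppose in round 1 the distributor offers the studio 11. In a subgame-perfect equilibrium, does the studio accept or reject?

Round 5 (the distributor proposes): rejection yields 0 for the studio; the distributor offers 0 and keeps 50.
Round 4 (the studio proposes): the distributor can get 50 next round, worth 0.86 × 50 = 43 now; the studio offers that and keeps 7.
Round 3 (the distributor proposes): the studio can get 7 next round, worth 0.63 × 7 = 4.41 now, so the distributor offers 4.41, keeping 45.59.
Round 2 (the studio proposes): the distributor can get 45.59 next round, worth 0.86 × 45.59 = 39.2074 now, so the studio offers 39.2074, keeping 10.7926.
So by rejecting in round 1, the studio gets 10.7926 next round, worth 0.63 × 10.7926 = 6.799338 now.
Offer 11 ≥ 6.799338, so the studio accepts.

Accept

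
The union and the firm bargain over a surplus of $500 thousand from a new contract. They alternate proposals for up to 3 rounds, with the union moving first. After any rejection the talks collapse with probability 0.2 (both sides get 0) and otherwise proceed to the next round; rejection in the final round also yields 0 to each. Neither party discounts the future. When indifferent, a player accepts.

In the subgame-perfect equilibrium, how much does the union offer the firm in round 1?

80

By backward induction:
Round 3 (the union proposes): rejection yields 0 for the firm; the union offers 0 and keeps 500.
Round 2 (the firm proposes): rejecting gives the union an expected 0.8 × 500 = 400, so the firm offers 400, keeping 100.
Round 1 (the union proposes): rejecting gives the firm an expected 0.8 × 100 = 80, so the union offers 80, keeping 420.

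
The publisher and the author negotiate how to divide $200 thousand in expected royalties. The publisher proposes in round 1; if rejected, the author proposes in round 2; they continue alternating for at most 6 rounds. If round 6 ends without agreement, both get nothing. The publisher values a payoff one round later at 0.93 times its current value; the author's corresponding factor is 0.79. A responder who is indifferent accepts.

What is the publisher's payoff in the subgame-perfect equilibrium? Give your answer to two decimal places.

95.53

Solve by backward induction from round 6.
Round 6 (the author proposes): rejection yields 0 for the publisher; the author offers 0 and keeps 200.
Round 5 (the publisher proposes): the author can get 200 next round, worth 0.79 × 200 = 158 now, so the publisher offers 158, keeping 42.
Round 4 (the author proposes): the publisher can get 42 next round, worth 0.93 × 42 = 39.06 now. The author offers 39.06 and keeps 200 − 39.06 = 160.94.
Round 3 (the publisher proposes): the author can get 160.94 next round, worth 0.79 × 160.94 = 127.1426 now. The publisher offers 127.1426 and keeps 200 − 127.1426 = 72.8574.
Round 2 (the author proposes): the publisher can get 72.8574 next round, worth 0.93 × 72.8574 = 67.757382 now. The author offers 67.757382 and keeps 200 − 67.757382 = 132.242618.
Round 1 (the publisher proposes): the author can get 132.242618 next round, worth 0.79 × 132.242618 = 104.47166822 now, so the publisher offers 104.47166822, keeping 95.52833178.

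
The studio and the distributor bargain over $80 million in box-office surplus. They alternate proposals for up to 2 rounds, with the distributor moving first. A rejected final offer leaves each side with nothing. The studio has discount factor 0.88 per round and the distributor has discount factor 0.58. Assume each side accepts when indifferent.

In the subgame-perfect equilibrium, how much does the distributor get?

Round 2 (the studio proposes): rejection yields 0 for the distributor; the studio offers 0 and keeps 80.
Round 1 (the distributor proposes): the studio can get 80 next round, worth 0.88 × 80 = 70.4 now. The distributor offers 70.4 and keeps 80 − 70.4 = 9.6.

9.6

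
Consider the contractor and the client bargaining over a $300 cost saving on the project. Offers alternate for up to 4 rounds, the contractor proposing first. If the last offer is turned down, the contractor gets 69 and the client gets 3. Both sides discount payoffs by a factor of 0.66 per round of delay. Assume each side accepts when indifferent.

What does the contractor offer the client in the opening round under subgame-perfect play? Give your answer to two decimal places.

Work backward from the last round.
Round 4 (the client proposes): the contractor gets 69 if talks fail, so the client offers 69 and keeps 231.
Round 3 (the contractor proposes): the client can get 231 next round, worth 0.66 × 231 = 152.46 now, so the contractor offers 152.46, keeping 147.54.
Round 2 (the client proposes): the contractor can get 147.54 next round, worth 0.66 × 147.54 = 97.3764 now. The client offers 97.3764 and keeps 300 − 97.3764 = 202.6236.
Round 1 (the contractor proposes): the client can get 202.6236 next round, worth 0.66 × 202.6236 = 133.731576 now. The contractor offers 133.731576 and keeps 300 − 133.731576 = 166.268424.

133.73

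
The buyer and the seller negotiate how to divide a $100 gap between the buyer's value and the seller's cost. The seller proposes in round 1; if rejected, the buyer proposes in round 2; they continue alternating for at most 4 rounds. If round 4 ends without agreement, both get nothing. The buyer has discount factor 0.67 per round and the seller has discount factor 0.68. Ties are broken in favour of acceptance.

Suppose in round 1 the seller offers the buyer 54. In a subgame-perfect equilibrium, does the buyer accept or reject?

Accept

Work out the buyer's continuation value if the offer is rejected.
Round 4 (the buyer proposes): rejection yields 0 for the seller; the buyer offers 0 and keeps 100.
Round 3 (the seller proposes): the buyer can get 100 next round, worth 0.67 × 100 = 67 now. The seller offers 67 and keeps 100 − 67 = 33.
Round 2 (the buyer proposes): the seller can get 33 next round, worth 0.68 × 33 = 22.44 now, so the buyer offers 22.44, keeping 77.56.
So by rejecting in round 1, the buyer gets 77.56 next round, worth 0.67 × 77.56 = 51.9652 now.
Offer 54 ≥ 51.9652, so the buyer accepts.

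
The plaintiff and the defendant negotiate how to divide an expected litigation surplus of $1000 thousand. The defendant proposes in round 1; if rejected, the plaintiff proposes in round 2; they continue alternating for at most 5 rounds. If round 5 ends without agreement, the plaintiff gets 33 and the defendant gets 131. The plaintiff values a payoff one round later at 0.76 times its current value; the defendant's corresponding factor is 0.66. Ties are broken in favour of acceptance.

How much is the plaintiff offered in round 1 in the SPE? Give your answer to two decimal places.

Round 5 (the defendant proposes): the plaintiff gets 33 if talks fail, so the defendant offers 33 and keeps 967.
Round 4 (the plaintiff proposes): the defendant can get 967 next round, worth 0.66 × 967 = 638.22 now; the plaintiff offers that and keeps 361.78.
Round 3 (the defendant proposes): the plaintiff can get 361.78 next round, worth 0.76 × 361.78 = 274.9528 now, so the defendant offers 274.9528, keeping 725.0472.
Round 2 (the plaintiff proposes): the defendant can get 725.0472 next round, worth 0.66 × 725.0472 = 478.531152 now, so the plaintiff offers 478.531152, keeping 521.468848.
Round 1 (the defendant proposes): the plaintiff can get 521.468848 next round, worth 0.76 × 521.468848 = 396.31632448 now. The defendant offers 396.31632448 and keeps 1000 − 396.31632448 = 603.68367552.

396.32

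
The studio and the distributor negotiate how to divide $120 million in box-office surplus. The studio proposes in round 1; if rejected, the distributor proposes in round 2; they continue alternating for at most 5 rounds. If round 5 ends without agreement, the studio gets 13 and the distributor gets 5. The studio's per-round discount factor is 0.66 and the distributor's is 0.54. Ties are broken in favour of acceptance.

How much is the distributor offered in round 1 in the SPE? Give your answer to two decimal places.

30.52

Round 5 (the studio proposes): the distributor gets 5 if talks fail, so the studio offers 5 and keeps 115.
Round 4 (the distributor proposes): the studio can get 115 next round, worth 0.66 × 115 = 75.9 now. The distributor offers 75.9 and keeps 120 − 75.9 = 44.1.
Round 3 (the studio proposes): the distributor can get 44.1 next round, worth 0.54 × 44.1 = 23.814 now. The studio offers 23.814 and keeps 120 − 23.814 = 96.186.
Round 2 (the distributor proposes): the studio can get 96.186 next round, worth 0.66 × 96.186 = 63.48276 now, so the distributor offers 63.48276, keeping 56.51724.
Round 1 (the studio proposes): the distributor can get 56.51724 next round, worth 0.54 × 56.51724 = 30.5193096 now. The studio offers 30.5193096 and keeps 120 − 30.5193096 = 89.4806904.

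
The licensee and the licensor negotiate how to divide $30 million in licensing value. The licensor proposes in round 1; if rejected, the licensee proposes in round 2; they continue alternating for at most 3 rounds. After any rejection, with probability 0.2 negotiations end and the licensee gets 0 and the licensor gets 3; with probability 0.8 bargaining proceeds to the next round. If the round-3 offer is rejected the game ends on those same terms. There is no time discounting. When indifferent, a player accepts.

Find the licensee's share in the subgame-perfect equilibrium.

Round 3 (the licensor proposes): the licensee will accept anything ≥ 0, so the licensor offers 0 and keeps 30.
Round 2 (the licensee proposes): rejecting gives the licensor an expected 0.8 × 30 + 0.2 × 3 = 24.6, so the licensee offers 24.6, keeping 5.4.
Round 1 (the licensor proposes): rejecting gives the licensee an expected 0.8 × 5.4 = 4.32. The licensor offers 4.32 and keeps 30 − 4.32 = 25.68.

4.32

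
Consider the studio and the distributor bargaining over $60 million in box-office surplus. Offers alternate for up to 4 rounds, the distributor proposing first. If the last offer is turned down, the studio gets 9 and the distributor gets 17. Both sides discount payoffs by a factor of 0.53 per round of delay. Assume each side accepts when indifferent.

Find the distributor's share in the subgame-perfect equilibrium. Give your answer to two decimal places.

38.65

Solve by backward induction from round 4.
Round 4 (the studio proposes): the distributor gets 17 if talks fail, so the studio offers 17 and keeps 43.
Round 3 (the distributor proposes): the studio can get 43 next round, worth 0.53 × 43 = 22.79 now, so the distributor offers 22.79, keeping 37.21.
Round 2 (the studio proposes): the distributor can get 37.21 next round, worth 0.53 × 37.21 = 19.7213 now; the studio offers that and keeps 40.2787.
Round 1 (the distributor proposes): the studio can get 40.2787 next round, worth 0.53 × 40.2787 = 21.347711 now. The distributor offers 21.347711 and keeps 60 − 21.347711 = 38.652289.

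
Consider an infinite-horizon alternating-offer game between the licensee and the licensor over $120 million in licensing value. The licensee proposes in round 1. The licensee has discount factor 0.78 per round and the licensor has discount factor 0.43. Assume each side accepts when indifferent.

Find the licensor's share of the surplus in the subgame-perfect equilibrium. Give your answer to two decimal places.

17.08

Let x be the licensee's share when the licensee proposes and y be the licensor's share when the licensor proposes.
The licensor accepts iff offered ≥ 0.43·y, so x = 120 − 0.43y. Symmetrically y = 120 − 0.78x.
Substituting: x = 120 − 0.43(120 − 0.78x), giving x(1 − 0.78·0.43) = 120(1 − 0.43).
So x = 120 × 0.57 / 0.6646 ≈ 102.9190, and the licensor receives 120 − x ≈ 17.0810.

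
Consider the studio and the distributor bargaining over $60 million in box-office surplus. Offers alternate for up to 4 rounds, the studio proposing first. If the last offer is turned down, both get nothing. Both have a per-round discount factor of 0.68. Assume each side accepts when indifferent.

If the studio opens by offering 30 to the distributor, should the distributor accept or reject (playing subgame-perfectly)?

Reject

Round 4 (the distributor proposes): rejection yields 0 for the studio; the distributor offers 0 and keeps 60.
Round 3 (the studio proposes): the distributor can get 60 next round, worth 0.68 × 60 = 40.8 now, so the studio offers 40.8, keeping 19.2.
Round 2 (the distributor proposes): the studio can get 19.2 next round, worth 0.68 × 19.2 = 13.056 now. The distributor offers 13.056 and keeps 60 − 13.056 = 46.944.
So by rejecting in round 1, the distributor gets 46.944 next round, worth 0.68 × 46.944 = 31.92192 now.
Offer 30 < 31.92192, so the distributor rejects.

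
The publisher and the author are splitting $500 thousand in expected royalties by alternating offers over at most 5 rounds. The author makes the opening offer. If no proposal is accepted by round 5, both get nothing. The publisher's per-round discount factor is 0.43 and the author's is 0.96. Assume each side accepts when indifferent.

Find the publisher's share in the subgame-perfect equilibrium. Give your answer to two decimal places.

Round 5 (the author proposes): rejection yields 0 for the publisher; the author offers 0 and keeps 500.
Round 4 (the publisher proposes): the author can get 500 next round, worth 0.96 × 500 = 480 now; the publisher offers that and keeps 20.
Round 3 (the author proposes): the publisher can get 20 next round, worth 0.43 × 20 = 8.6 now; the author offers that and keeps 491.4.
Round 2 (the publisher proposes): the author can get 491.4 next round, worth 0.96 × 491.4 = 471.744 now. The publisher offers 471.744 and keeps 500 − 471.744 = 28.256.
Round 1 (the author proposes): the publisher can get 28.256 next round, worth 0.43 × 28.256 = 12.15008 now, so the author offers 12.15008, keeping 487.84992.

12.15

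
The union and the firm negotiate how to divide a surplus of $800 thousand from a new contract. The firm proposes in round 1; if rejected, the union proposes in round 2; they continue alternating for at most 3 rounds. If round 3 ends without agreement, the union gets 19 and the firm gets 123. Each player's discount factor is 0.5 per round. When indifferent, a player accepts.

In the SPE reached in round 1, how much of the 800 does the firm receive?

595.25

Round 3 (the firm proposes): the union gets 19 if talks fail, so the firm offers 19 and keeps 781.
Round 2 (the union proposes): the firm can get 781 next round, worth 0.5 × 781 = 390.5 now; the union offers that and keeps 409.5.
Round 1 (the firm proposes): the union can get 409.5 next round, worth 0.5 × 409.5 = 204.75 now. The firm offers 204.75 and keeps 800 − 204.75 = 595.25.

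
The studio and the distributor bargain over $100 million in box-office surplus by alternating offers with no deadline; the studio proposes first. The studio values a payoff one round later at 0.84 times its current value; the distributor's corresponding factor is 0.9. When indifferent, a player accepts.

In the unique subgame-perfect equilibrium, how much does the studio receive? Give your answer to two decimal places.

40.98

In a stationary SPE each proposer offers the other exactly their discounted continuation value.
If the studio keeps x when proposing and the distributor keeps y when proposing, then x = 100 − 0.9y and y = 100 − 0.84x.
Solving: x = 100(1 − 0.9) / (1 − 0.84·0.9) = 10 / 0.244 ≈ 40.9836.
The distributor gets 100 − 40.9836 ≈ 59.0164.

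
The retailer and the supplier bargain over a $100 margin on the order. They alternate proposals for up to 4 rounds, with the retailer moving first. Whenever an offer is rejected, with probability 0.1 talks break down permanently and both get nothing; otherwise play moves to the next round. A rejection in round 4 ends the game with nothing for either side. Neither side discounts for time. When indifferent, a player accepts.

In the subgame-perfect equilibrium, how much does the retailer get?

18.1

Round 4 (the supplier proposes): the retailer will accept anything ≥ 0, so the supplier offers 0 and keeps 100.
Round 3 (the retailer proposes): rejecting gives the supplier an expected 0.9 × 100 = 90. The retailer offers 90 and keeps 100 − 90 = 10.
Round 2 (the supplier proposes): rejecting gives the retailer an expected 0.9 × 10 = 9. The supplier offers 9 and keeps 100 − 9 = 91.
Round 1 (the retailer proposes): rejecting gives the supplier an expected 0.9 × 91 = 81.9, so the retailer offers 81.9, keeping 18.1.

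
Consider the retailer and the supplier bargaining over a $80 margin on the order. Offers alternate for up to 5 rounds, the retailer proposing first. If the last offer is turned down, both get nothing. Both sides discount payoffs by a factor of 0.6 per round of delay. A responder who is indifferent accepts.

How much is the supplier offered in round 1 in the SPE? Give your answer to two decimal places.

26.11

By backward induction:
Round 5 (the retailer proposes): rejection yields 0 for the supplier; the retailer offers 0 and keeps 80.
Round 4 (the supplier proposes): the retailer can get 80 next round, worth 0.6 × 80 = 48 now. The supplier offers 48 and keeps 80 − 48 = 32.
Round 3 (the retailer proposes): the supplier can get 32 next round, worth 0.6 × 32 = 19.2 now; the retailer offers that and keeps 60.8.
Round 2 (the supplier proposes): the retailer can get 60.8 next round, worth 0.6 × 60.8 = 36.48 now, so the supplier offers 36.48, keeping 43.52.
Round 1 (the retailer proposes): the supplier can get 43.52 next round, worth 0.6 × 43.52 = 26.112 now, so the retailer offers 26.112, keeping 53.888.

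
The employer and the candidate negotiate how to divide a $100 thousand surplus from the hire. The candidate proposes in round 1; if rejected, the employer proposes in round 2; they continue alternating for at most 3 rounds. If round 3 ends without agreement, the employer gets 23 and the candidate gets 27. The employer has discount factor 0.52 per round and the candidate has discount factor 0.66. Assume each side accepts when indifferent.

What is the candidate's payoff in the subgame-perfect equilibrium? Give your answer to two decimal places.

Round 3 (the candidate proposes): the employer gets 23 if talks fail, so the candidate offers 23 and keeps 77.
Round 2 (the employer proposes): the candidate can get 77 next round, worth 0.66 × 77 = 50.82 now; the employer offers that and keeps 49.18.
Round 1 (the candidate proposes): the employer can get 49.18 next round, worth 0.52 × 49.18 = 25.5736 now. The candidate offers 25.5736 and keeps 100 − 25.5736 = 74.4264.

74.43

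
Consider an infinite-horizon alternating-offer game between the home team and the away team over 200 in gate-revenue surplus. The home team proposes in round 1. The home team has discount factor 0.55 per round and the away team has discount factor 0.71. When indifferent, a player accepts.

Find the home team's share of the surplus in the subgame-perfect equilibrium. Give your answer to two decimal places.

In a stationary SPE each proposer offers the other exactly their discounted continuation value.
If the home team keeps x when proposing and the away team keeps y when proposing, then x = 200 − 0.71y and y = 200 − 0.55x.
Solving: x = 200(1 − 0.71) / (1 − 0.55·0.71) = 58 / 0.6095 ≈ 95.1600.
The away team gets 200 − 95.1600 ≈ 104.8400.

95.16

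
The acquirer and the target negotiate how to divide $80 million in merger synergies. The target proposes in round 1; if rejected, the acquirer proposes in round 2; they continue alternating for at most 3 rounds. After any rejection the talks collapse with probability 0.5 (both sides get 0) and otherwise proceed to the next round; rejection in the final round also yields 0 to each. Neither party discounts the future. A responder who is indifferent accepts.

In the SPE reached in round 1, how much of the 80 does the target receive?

60

By backward induction:
Round 3 (the target proposes): the acquirer will accept anything ≥ 0, so the target offers 0 and keeps 80.
Round 2 (the acquirer proposes): rejecting gives the target an expected 0.5 × 80 = 40. The acquirer offers 40 and keeps 80 − 40 = 40.
Round 1 (the target proposes): rejecting gives the acquirer an expected 0.5 × 40 = 20; the target offers that and keeps 60.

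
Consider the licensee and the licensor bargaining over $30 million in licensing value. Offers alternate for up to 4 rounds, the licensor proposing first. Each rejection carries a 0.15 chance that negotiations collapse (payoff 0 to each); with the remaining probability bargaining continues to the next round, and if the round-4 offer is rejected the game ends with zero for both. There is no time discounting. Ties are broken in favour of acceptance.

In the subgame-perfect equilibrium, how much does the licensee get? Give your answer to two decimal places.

22.25

Round 4 (the licensee proposes): the licensor will accept anything ≥ 0, so the licensee offers 0 and keeps 30.
Round 3 (the licensor proposes): rejecting gives the licensee an expected 0.85 × 30 = 25.5, so the licensor offers 25.5, keeping 4.5.
Round 2 (the licensee proposes): rejecting gives the licensor an expected 0.85 × 4.5 = 3.825; the licensee offers that and keeps 26.175.
Round 1 (the licensor proposes): rejecting gives the licensee an expected 0.85 × 26.175 = 22.24875; the licensor offers that and keeps 7.75125.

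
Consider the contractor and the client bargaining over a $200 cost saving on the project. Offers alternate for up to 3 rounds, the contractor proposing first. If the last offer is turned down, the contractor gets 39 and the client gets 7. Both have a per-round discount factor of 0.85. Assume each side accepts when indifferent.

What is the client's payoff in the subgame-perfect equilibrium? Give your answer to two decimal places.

Round 3 (the contractor proposes): the client gets 7 if talks fail, so the contractor offers 7 and keeps 193.
Round 2 (the client proposes): the contractor can get 193 next round, worth 0.85 × 193 = 164.05 now; the client offers that and keeps 35.95.
Round 1 (the contractor proposes): the client can get 35.95 next round, worth 0.85 × 35.95 = 30.5575 now. The contractor offers 30.5575 and keeps 200 − 30.5575 = 169.4425.

30.56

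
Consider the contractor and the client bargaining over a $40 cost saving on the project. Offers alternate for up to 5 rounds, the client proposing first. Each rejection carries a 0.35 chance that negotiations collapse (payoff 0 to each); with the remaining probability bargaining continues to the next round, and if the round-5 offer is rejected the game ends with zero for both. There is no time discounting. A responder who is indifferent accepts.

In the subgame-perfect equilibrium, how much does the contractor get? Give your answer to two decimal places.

Round 5 (the client proposes): rejection yields 0 for the contractor; the client offers 0 and keeps 40.
Round 4 (the contractor proposes): rejecting gives the client an expected 0.65 × 40 = 26, so the contractor offers 26, keeping 14.
Round 3 (the client proposes): rejecting gives the contractor an expected 0.65 × 14 = 9.1. The client offers 9.1 and keeps 40 − 9.1 = 30.9.
Round 2 (the contractor proposes): rejecting gives the client an expected 0.65 × 30.9 = 20.085, so the contractor offers 20.085, keeping 19.915.
Round 1 (the client proposes): rejecting gives the contractor an expected 0.65 × 19.915 = 12.94475, so the client offers 12.94475, keeping 27.05525.

12.94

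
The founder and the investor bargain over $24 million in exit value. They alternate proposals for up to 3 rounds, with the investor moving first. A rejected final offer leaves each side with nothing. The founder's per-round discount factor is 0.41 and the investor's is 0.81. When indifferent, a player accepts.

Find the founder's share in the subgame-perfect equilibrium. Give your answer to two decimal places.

1.87

Round 3 (the investor proposes): rejection yields 0 for the founder; the investor offers 0 and keeps 24.
Round 2 (the founder proposes): the investor can get 24 next round, worth 0.81 × 24 = 19.44 now. The founder offers 19.44 and keeps 24 − 19.44 = 4.56.
Round 1 (the investor proposes): the founder can get 4.56 next round, worth 0.41 × 4.56 = 1.8696 now; the investor offers that and keeps 22.1304.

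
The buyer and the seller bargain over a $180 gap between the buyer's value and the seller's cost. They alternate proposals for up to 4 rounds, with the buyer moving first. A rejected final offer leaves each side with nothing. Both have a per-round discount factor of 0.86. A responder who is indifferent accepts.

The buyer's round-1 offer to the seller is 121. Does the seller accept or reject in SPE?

Reject

Work out the seller's continuation value if the offer is rejected.
Round 4 (the seller proposes): rejection yields 0 for the buyer; the seller offers 0 and keeps 180.
Round 3 (the buyer proposes): the seller can get 180 next round, worth 0.86 × 180 = 154.8 now. The buyer offers 154.8 and keeps 180 − 154.8 = 25.2.
Round 2 (the seller proposes): the buyer can get 25.2 next round, worth 0.86 × 25.2 = 21.672 now; the seller offers that and keeps 158.328.
So by rejecting in round 1, the seller gets 158.328 next round, worth 0.86 × 158.328 = 136.16208 now.
Offer 121 < 136.16208, so the seller rejects.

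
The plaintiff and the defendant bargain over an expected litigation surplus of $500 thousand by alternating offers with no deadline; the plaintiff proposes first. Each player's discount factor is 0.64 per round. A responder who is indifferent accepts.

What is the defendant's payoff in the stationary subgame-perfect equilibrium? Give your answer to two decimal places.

195.12

Let x be the plaintiff's share when the plaintiff proposes and y be the defendant's share when the defendant proposes.
The defendant accepts iff offered ≥ 0.64·y, so x = 500 − 0.64y. Symmetrically y = 500 − 0.64x.
Substituting: x = 500 − 0.64(500 − 0.64x), giving x(1 − 0.64·0.64) = 500(1 − 0.64).
So x = 500 × 0.36 / 0.5904 ≈ 304.8780, and the defendant receives 500 − x ≈ 195.1220.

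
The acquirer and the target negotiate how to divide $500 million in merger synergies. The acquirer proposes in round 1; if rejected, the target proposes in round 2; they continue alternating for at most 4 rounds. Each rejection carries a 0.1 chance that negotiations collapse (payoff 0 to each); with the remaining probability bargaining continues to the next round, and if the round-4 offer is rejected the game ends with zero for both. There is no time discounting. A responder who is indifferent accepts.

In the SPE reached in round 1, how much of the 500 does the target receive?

409.5

Round 4 (the target proposes): rejection yields 0 for the acquirer; the target offers 0 and keeps 500.
Round 3 (the acquirer proposes): rejecting gives the target an expected 0.9 × 500 = 450. The acquirer offers 450 and keeps 500 − 450 = 50.
Round 2 (the target proposes): rejecting gives the acquirer an expected 0.9 × 50 = 45, so the target offers 45, keeping 455.
Round 1 (the acquirer proposes): rejecting gives the target an expected 0.9 × 455 = 409.5; the acquirer offers that and keeps 90.5.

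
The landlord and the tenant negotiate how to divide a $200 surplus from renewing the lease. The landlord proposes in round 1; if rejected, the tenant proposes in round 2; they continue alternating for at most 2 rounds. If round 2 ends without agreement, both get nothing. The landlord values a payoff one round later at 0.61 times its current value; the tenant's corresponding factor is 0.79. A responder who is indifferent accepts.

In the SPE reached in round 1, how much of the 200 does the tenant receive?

158

Round 2 (the tenant proposes): rejection yields 0 for the landlord; the tenant offers 0 and keeps 200.
Round 1 (the landlord proposes): the tenant can get 200 next round, worth 0.79 × 200 = 158 now; the landlord offers that and keeps 42.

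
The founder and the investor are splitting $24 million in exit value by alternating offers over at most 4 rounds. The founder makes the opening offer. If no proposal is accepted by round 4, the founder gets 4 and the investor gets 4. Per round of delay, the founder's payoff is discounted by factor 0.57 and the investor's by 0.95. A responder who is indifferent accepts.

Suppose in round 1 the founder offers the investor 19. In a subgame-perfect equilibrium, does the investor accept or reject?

Reject

Round 4 (the investor proposes): the founder gets 4 if talks fail, so the investor offers 4 and keeps 20.
Round 3 (the founder proposes): the investor can get 20 next round, worth 0.95 × 20 = 19 now; the founder offers that and keeps 5.
Round 2 (the investor proposes): the founder can get 5 next round, worth 0.57 × 5 = 2.85 now; the investor offers that and keeps 21.15.
So by rejecting in round 1, the investor gets 21.15 next round, worth 0.95 × 21.15 = 20.0925 now.
Offer 19 < 20.0925, so the investor rejects.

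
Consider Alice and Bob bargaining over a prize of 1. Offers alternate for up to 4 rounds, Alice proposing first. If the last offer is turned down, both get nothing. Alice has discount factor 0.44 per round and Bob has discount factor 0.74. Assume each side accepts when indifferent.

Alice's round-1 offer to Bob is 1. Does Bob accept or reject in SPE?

Accept

Work out Bob's continuation value if the offer is rejected.
Round 4 (Bob proposes): Alice will accept anything ≥ 0, so Bob offers 0 and keeps 1.
Round 3 (Alice proposes): Bob can get 1 next round, worth 0.74 × 1 = 0.74 now, so Alice offers 0.74, keeping 0.26.
Round 2 (Bob proposes): Alice can get 0.26 next round, worth 0.44 × 0.26 = 0.1144 now, so Bob offers 0.1144, keeping 0.8856.
So by rejecting in round 1, Bob gets 0.8856 next round, worth 0.74 × 0.8856 = 0.655344 now.
Offer 1 ≥ 0.655344, so Bob accepts.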